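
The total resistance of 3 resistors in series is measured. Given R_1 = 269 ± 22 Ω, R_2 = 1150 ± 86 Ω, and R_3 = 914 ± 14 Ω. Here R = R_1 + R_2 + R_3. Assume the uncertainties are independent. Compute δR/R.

0.0385

Sums and differences: (δR)² = Σ (cᵢ δxᵢ)².
  (δR_1)² = 484;  (δR_2)² = 7400;  (δR_3)² = 196
δR = √(8080) = 89.9 Ω
R = 2330 Ω, so δR/R = 89.9/2330 = 0.0385.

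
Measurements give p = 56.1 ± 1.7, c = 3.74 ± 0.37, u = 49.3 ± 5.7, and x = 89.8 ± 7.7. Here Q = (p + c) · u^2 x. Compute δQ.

3.24e+06

Let w = p + c = 59.8. δw = √(δp² + δc²) = √(2.89 + 0.137) = 1.74, so δw/w = 0.0291.
Q is then a monomial in w, u, x:
δQ/Q = √((δw/w)² + (2·δu/u)² + (1·δx/x)²) = √(0.000845 + 0.0535 + 0.00735) = 0.248
Q = 1.31e+07, so δQ = 0.248 × 1.31e+07 = 3.24e+06.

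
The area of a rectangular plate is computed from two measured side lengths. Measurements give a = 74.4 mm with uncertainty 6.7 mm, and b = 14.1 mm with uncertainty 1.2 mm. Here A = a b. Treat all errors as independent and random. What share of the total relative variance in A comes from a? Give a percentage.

(δA/A)² = (1·δa/a)² + (1·δb/b)²
  a term: (1×0.0901)² = 0.00811
  b term: (1×0.0851)² = 0.00724
Total = 0.0154. Share from a = 0.00811/0.0154 = 0.528.

52.8%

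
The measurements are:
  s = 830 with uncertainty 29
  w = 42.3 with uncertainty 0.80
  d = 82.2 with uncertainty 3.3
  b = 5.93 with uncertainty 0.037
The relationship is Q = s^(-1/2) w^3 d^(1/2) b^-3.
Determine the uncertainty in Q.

Each factor contributes (exponent × relative error)² to (δQ/Q)²:
  (−½·δs/s)² = (-0.5×0.0349)² = 0.000305;  (3·δw/w)² = (3×0.0189)² = 0.00322;  (½·δd/d)² = (0.5×0.0401)² = 0.000403;  (-3·δb/b)² = (-3×0.00624)² = 0.000350
δQ/Q = √(0.00428) = 0.0654
Q = 114, so δQ = 0.0654 × 114 = 7.47.

7.47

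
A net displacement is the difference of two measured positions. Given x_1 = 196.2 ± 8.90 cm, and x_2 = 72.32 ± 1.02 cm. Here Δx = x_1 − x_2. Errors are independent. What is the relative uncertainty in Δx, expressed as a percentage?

7.23%

Sums and differences: (δΔx)² = Σ (cᵢ δxᵢ)².
  (δx_1)² = 79.2;  (δx_2)² = 1.04
δΔx = √(80.3) = 8.96 cm
Δx = 123.9 cm, so δΔx/Δx = 8.96/123.9 = 0.0723.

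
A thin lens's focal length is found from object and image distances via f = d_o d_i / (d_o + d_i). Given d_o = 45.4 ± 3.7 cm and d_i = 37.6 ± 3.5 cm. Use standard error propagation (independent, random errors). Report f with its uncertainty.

20.6 ± 1.29 cm

∂f/∂d_o = (d_i/(d_o+d_i))² = 0.205;  ∂f/∂d_i = (d_o/(d_o+d_i))² = 0.299
δf = √((∂f/∂d_o · δd_o)² + (∂f/∂d_i · δd_i)²) = √(0.577 + 1.10) = 1.29 cm
f = 20.6 cm.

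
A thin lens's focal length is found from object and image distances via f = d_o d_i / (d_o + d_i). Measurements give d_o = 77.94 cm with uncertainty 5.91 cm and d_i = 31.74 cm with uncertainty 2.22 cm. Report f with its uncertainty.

22.55 ± 1.23 cm

∂f/∂d_o = (d_i/(d_o+d_i))² = 0.0837;  ∂f/∂d_i = (d_o/(d_o+d_i))² = 0.505
δf = √((∂f/∂d_o · δd_o)² + (∂f/∂d_i · δd_i)²) = √(0.245 + 1.26) = 1.23 cm
f = 22.55 cm.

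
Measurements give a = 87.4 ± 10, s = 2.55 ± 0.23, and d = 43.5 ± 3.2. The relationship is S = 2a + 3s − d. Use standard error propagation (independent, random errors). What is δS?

20.3

Absolute uncertainties add in quadrature for a linear combination:
  (2·δa)² = 400;  (3·δs)² = 0.476;  (δd)² = 10.2
δS = √(411) = 20.3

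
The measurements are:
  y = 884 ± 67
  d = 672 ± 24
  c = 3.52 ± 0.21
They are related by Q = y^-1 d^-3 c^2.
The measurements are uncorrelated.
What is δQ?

8.19e-12

Since Q is a product/quotient, work with relative uncertainties:
  (-1·δy/y)² = (-1×0.0758)² = 0.00574;  (-3·δd/d)² = (-3×0.0357)² = 0.0115;  (2·δc/c)² = (2×0.0597)² = 0.0142
δQ/Q = √(0.0315) = 0.177
Q = 4.62e-11, so δQ = 0.177 × 4.62e-11 = 8.19e-12.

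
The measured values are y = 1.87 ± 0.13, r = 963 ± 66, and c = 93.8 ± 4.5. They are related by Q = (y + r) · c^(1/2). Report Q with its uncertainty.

9340 ± 677

Let u = y + r = 965. δu = √(δy² + δr²) = √(0.0169 + 4360) = 66.0, so δu/u = 0.0684.
Q is then a monomial in u, c:
δQ/Q = √((δu/u)² + (½·δc/c)²) = √(0.00468 + 0.000575) = 0.0725
Q = 9340, so δQ = 0.0725 × 9340 = 677.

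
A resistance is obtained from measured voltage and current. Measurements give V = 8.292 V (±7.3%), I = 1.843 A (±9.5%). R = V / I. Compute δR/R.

R is a product of powers, so relative uncertainties combine in quadrature:
  (1·δV/V)² = (1×0.0730)² = 0.00533;  (-1·δI/I)² = (-1×0.0950)² = 0.00903
δR/R = √(0.0144) = 0.120

0.120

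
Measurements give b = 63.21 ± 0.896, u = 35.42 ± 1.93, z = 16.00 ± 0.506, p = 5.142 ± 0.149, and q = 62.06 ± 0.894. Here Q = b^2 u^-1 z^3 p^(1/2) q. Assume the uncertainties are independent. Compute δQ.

Relative error in a monomial: (δQ/Q)² = Σ (nᵢ · δxᵢ/xᵢ)².
  (2·δb/b)² = (2×0.0142)² = 0.000804;  (-1·δu/u)² = (-1×0.0545)² = 0.00297;  (3·δz/z)² = (3×0.0316)² = 0.00900;  (½·δp/p)² = (0.5×0.0290)² = 0.000210;  (1·δq/q)² = (1×0.0144)² = 0.000208
δQ/Q = √(0.0132) = 0.115
Q = 6.502e+07, so δQ = 0.115 × 6.502e+07 = 7.47e+06.

7.47e+06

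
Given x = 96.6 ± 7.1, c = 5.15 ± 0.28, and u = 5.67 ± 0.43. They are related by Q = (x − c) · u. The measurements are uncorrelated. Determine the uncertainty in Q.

56.3

Let w = x − c = 91.4. δw = √(δx² + δc²) = √(50.4 + 0.0784) = 7.11, so δw/w = 0.0777.
Q is then a monomial in w, u:
δQ/Q = √((δw/w)² + (1·δu/u)²) = √(0.00604 + 0.00575) = 0.109
Q = 519, so δQ = 0.109 × 519 = 56.3.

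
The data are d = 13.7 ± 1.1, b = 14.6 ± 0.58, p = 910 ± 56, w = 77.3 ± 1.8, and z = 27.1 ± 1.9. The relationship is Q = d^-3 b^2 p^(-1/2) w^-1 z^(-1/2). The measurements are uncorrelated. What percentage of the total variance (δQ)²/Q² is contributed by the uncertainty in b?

(δQ/Q)² = (-3·δd/d)² + (2·δb/b)² + (−½·δp/p)² + (-1·δw/w)² + (−½·δz/z)²
  d term: (-3×0.0803)² = 0.0580
  b term: (2×0.0397)² = 0.00631
  p term: (-0.5×0.0615)² = 0.000947
  w term: (-1×0.0233)² = 0.000542
  z term: (-0.5×0.0701)² = 0.00123
Total = 0.0671. Share from b = 0.00631/0.0671 = 0.0941.

9.41%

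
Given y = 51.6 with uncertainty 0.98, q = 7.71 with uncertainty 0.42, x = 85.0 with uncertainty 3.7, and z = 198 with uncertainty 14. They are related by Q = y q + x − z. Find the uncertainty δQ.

Let p = y·q = 398. δp/p = √((1·δy/y)² + (1·δq/q)²) = √(0.000361 + 0.00297) = 0.0577, so δp = 23.0.
Q = p + x − z: δQ = √(δp² + δx² + δz²) = √(527 + 13.7 + 196) = 27.1

27.1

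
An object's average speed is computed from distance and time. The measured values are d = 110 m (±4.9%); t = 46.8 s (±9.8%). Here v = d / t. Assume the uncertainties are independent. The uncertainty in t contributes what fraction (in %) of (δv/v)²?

(δv/v)² = (1·δd/d)² + (-1·δt/t)²
  d term: (1×0.0490)² = 0.00240
  t term: (-1×0.0980)² = 0.00960
Total = 0.0120. Share from t = 0.00960/0.0120 = 0.800.

80.0%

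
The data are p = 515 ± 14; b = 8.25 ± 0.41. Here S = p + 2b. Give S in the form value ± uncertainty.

Sums and differences: (δS)² = Σ (cᵢ δxᵢ)².
  (δp)² = 196;  (2·δb)² = 0.672
δS = √(197) = 14.0
S = 532.

532 ± 14.0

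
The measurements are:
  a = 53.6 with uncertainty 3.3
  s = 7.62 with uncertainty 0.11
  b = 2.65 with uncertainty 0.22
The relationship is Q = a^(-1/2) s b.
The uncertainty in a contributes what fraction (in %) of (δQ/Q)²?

11.8%

(δQ/Q)² = (−½·δa/a)² + (1·δs/s)² + (1·δb/b)²
  a term: (-0.5×0.0616)² = 0.000948
  s term: (1×0.0144)² = 0.000208
  b term: (1×0.0830)² = 0.00689
Total = 0.00805. Share from a = 0.000948/0.00805 = 0.118.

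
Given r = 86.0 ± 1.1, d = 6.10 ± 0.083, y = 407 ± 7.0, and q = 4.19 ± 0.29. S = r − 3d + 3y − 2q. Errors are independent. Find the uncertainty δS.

Each term contributes (cᵢ δxᵢ)² to (δS)²:
  (δr)² = 1.21;  (3·δd)² = 0.0620;  (3·δy)² = 441;  (2·δq)² = 0.336
δS = √(443) = 21.0

21.0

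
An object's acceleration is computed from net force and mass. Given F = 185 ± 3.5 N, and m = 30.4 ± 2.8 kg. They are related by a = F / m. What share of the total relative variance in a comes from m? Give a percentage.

96.0%

(δa/a)² = (1·δF/F)² + (-1·δm/m)²
  F term: (1×0.0189)² = 0.000358
  m term: (-1×0.0921)² = 0.00848
Total = 0.00884. Share from m = 0.00848/0.00884 = 0.960.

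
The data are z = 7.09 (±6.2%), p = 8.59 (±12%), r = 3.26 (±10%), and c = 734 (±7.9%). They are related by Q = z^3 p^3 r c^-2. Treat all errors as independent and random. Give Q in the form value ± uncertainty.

1.37 ± 0.610

Since Q is a product/quotient, work with relative uncertainties:
  (3·δz/z)² = (3×0.0620)² = 0.0346;  (3·δp/p)² = (3×0.120)² = 0.130;  (1·δr/r)² = (1×0.100)² = 0.0100;  (-2·δc/c)² = (-2×0.0790)² = 0.0250
δQ/Q = √(0.199) = 0.446
Q = 1.37, so δQ = 0.446 × 1.37 = 0.610.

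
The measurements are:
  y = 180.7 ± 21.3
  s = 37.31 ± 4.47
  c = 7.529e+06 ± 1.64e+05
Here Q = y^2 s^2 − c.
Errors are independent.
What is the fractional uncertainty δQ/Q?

0.403

Let p = y^2·s^2 = 4.545e+07. δp/p = √((2·δy/y)² + (2·δs/s)²) = √(0.0556 + 0.0574) = 0.336, so δp = 1.53e+07.
Q = p − c: δQ = √(δp² + δc²) = √(2.33e+14 + 2.69e+10) = 1.53e+07
Q = 3.792e+07, so δQ/Q = 1.53e+07/3.792e+07 = 0.403.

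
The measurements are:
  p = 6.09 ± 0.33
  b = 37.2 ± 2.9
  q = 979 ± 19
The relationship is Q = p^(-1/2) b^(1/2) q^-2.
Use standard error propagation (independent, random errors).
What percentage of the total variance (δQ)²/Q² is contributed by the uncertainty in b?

40.4%

(δQ/Q)² = (−½·δp/p)² + (½·δb/b)² + (-2·δq/q)²
  p term: (-0.5×0.0542)² = 0.000734
  b term: (0.5×0.0780)² = 0.00152
  q term: (-2×0.0194)² = 0.00151
Total = 0.00376. Share from b = 0.00152/0.00376 = 0.404.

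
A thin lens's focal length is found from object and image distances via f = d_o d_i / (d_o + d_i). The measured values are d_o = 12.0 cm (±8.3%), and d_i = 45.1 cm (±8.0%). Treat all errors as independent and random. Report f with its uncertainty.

9.48 ± 0.641 cm

∂f/∂d_o = (d_i/(d_o+d_i))² = 0.624;  ∂f/∂d_i = (d_o/(d_o+d_i))² = 0.0442
δf = √((∂f/∂d_o · δd_o)² + (∂f/∂d_i · δd_i)²) = √(0.386 + 0.0254) = 0.641 cm
f = 9.48 cm.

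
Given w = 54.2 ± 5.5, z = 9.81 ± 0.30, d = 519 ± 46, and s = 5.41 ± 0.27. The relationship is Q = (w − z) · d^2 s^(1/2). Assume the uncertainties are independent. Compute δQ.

6.06e+06

Let u = w − z = 44.4. δu = √(δw² + δz²) = √(30.2 + 0.0900) = 5.51, so δu/u = 0.124.
Q is then a monomial in u, d, s:
δQ/Q = √((δu/u)² + (2·δd/d)² + (½·δs/s)²) = √(0.0154 + 0.0314 + 0.000623) = 0.218
Q = 2.78e+07, so δQ = 0.218 × 2.78e+07 = 6.06e+06.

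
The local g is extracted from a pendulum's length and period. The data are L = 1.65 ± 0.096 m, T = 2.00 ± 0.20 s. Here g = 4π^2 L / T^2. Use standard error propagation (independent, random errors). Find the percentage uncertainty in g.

20.8%

Relative error in a monomial: (δg/g)² = Σ (nᵢ · δxᵢ/xᵢ)².
  (1·δL/L)² = (1×0.0582)² = 0.00339;  (-2·δT/T)² = (-2×0.100)² = 0.0400
δg/g = √(0.0434) = 0.208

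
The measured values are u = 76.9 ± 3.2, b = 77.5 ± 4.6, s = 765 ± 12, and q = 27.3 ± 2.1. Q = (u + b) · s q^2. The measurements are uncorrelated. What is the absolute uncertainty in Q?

1.4e+07

Let w = u + b = 154. δw = √(δu² + δb²) = √(10.2 + 21.2) = 5.60, so δw/w = 0.0363.
Q is then a monomial in w, s, q:
δQ/Q = √((δw/w)² + (1·δs/s)² + (2·δq/q)²) = √(0.00132 + 0.000246 + 0.0237) = 0.159
Q = 8.8e+07, so δQ = 0.159 × 8.8e+07 = 1.4e+07.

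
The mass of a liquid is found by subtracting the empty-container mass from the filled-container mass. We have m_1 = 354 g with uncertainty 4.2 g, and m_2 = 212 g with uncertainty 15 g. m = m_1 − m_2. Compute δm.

m is a linear combination, so absolute uncertainties add in quadrature:
  (δm_1)² = 17.6;  (δm_2)² = 225
δm = √(243) = 15.6 g

15.6 g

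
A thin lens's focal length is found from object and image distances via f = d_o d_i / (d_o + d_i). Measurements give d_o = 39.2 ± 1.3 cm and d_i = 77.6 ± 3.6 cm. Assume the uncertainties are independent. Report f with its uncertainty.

∂f/∂d_o = (d_i/(d_o+d_i))² = 0.441;  ∂f/∂d_i = (d_o/(d_o+d_i))² = 0.113
δf = √((∂f/∂d_o · δd_o)² + (∂f/∂d_i · δd_i)²) = √(0.329 + 0.164) = 0.703 cm
f = 26.0 cm.

26.0 ± 0.703 cm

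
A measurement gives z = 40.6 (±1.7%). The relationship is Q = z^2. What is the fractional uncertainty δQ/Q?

Q ∝ z^2, so δQ/Q = |2| · δz/z = 2 × 0.0170 = 0.0340.

0.0340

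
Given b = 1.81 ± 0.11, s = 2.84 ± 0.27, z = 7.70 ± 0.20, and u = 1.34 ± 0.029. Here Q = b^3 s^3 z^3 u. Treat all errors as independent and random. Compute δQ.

Each factor contributes (exponent × relative error)² to (δQ/Q)²:
  (3·δb/b)² = (3×0.0608)² = 0.0332;  (3·δs/s)² = (3×0.0951)² = 0.0813;  (3·δz/z)² = (3×0.0260)² = 0.00607;  (1·δu/u)² = (1×0.0216)² = 0.000468
δQ/Q = √(0.121) = 0.348
Q = 83100, so δQ = 0.348 × 83100 = 28900.

28900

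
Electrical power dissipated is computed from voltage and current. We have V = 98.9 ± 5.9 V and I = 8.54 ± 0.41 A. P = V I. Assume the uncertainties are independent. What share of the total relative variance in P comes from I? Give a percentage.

(δP/P)² = (1·δV/V)² + (1·δI/I)²
  V term: (1×0.0597)² = 0.00356
  I term: (1×0.0480)² = 0.00230
Total = 0.00586. Share from I = 0.00230/0.00586 = 0.393.

39.3%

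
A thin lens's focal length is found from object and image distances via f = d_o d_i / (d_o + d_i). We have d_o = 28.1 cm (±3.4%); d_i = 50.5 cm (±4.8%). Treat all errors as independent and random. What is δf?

∂f/∂d_o = (d_i/(d_o+d_i))² = 0.413;  ∂f/∂d_i = (d_o/(d_o+d_i))² = 0.128
δf = √((∂f/∂d_o · δd_o)² + (∂f/∂d_i · δd_i)²) = √(0.156 + 0.0960) = 0.502 cm

0.502 cm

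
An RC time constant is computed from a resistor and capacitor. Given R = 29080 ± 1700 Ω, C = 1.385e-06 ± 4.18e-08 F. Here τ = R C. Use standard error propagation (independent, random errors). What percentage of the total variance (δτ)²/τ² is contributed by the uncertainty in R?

79.0%

(δτ/τ)² = (1·δR/R)² + (1·δC/C)²
  R term: (1×0.0585)² = 0.00342
  C term: (1×0.0302)² = 0.000911
Total = 0.00433. Share from R = 0.00342/0.00433 = 0.790.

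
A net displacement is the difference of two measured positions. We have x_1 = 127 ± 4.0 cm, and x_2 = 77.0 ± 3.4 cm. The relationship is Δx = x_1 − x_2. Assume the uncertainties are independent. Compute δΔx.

5.25 cm

Absolute uncertainties add in quadrature for a linear combination:
  (δx_1)² = 16.0;  (δx_2)² = 11.6
δΔx = √(27.6) = 5.25 cm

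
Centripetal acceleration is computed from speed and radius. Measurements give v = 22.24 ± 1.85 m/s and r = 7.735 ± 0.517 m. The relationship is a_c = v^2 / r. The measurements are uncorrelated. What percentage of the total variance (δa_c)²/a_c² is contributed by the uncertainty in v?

86.1%

(δa_c/a_c)² = (2·δv/v)² + (-1·δr/r)²
  v term: (2×0.0832)² = 0.0277
  r term: (-1×0.0668)² = 0.00447
Total = 0.0321. Share from v = 0.0277/0.0321 = 0.861.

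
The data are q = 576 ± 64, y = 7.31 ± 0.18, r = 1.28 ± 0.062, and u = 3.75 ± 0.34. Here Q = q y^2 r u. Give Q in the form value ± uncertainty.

For a monomial Q ∝ q, y^2, r, u, fractional errors add in quadrature:
  (1·δq/q)² = (1×0.111)² = 0.0123;  (2·δy/y)² = (2×0.0246)² = 0.00243;  (1·δr/r)² = (1×0.0484)² = 0.00235;  (1·δu/u)² = (1×0.0907)² = 0.00822
δQ/Q = √(0.0253) = 0.159
Q = 1.48e+05, so δQ = 0.159 × 1.48e+05 = 23500.

(1.48 ± 0.235) × 10^5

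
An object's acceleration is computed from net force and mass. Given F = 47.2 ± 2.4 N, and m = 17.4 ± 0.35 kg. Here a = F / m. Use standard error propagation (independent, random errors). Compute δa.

Each factor contributes (exponent × relative error)² to (δa/a)²:
  (1·δF/F)² = (1×0.0508)² = 0.00259;  (-1·δm/m)² = (-1×0.0201)² = 0.000405
δa/a = √(0.00299) = 0.0547
a = 2.71 m/s^2, so δa = 0.0547 × 2.71 = 0.148 m/s^2.

0.148 m/s^2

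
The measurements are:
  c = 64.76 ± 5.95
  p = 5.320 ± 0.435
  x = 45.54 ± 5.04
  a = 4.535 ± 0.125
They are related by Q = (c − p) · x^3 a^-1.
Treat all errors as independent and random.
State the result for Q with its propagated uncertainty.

Let u = c − p = 59.44. δu = √(δc² + δp²) = √(35.4 + 0.189) = 5.97, so δu/u = 0.100.
Q is then a monomial in u, x, a:
δQ/Q = √((δu/u)² + (3·δx/x)² + (-1·δa/a)²) = √(0.0101 + 0.110 + 0.000760) = 0.348
Q = 1.238e+06, so δQ = 0.348 × 1.238e+06 = 4.31e+05.

(1.238 ± 0.431) × 10^6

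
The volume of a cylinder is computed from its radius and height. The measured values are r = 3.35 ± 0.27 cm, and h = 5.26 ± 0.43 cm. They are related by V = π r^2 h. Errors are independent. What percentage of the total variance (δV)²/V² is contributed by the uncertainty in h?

20.5%

(δV/V)² = (2·δr/r)² + (1·δh/h)²
  r term: (2×0.0806)² = 0.0260
  h term: (1×0.0817)² = 0.00668
Total = 0.0327. Share from h = 0.00668/0.0327 = 0.205.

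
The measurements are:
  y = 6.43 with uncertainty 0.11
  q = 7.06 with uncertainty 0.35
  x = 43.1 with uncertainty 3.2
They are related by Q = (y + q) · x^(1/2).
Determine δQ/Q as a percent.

4.60%

Let u = y + q = 13.5. δu = √(δy² + δq²) = √(0.0121 + 0.122) = 0.367, so δu/u = 0.0272.
Q is then a monomial in u, x:
δQ/Q = √((δu/u)² + (½·δx/x)²) = √(0.000740 + 0.00138) = 0.0460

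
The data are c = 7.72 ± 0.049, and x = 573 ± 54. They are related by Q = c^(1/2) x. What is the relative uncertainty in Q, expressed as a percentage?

For a monomial Q ∝ c^(1/2), x, fractional errors add in quadrature:
  (½·δc/c)² = (0.5×0.00635)² = 1.01e-05;  (1·δx/x)² = (1×0.0942)² = 0.00888
δQ/Q = √(0.00889) = 0.0943

9.43%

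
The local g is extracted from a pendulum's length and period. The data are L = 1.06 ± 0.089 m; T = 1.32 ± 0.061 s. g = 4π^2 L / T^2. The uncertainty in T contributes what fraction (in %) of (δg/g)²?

54.8%

(δg/g)² = (1·δL/L)² + (-2·δT/T)²
  L term: (1×0.0840)² = 0.00705
  T term: (-2×0.0462)² = 0.00854
Total = 0.0156. Share from T = 0.00854/0.0156 = 0.548.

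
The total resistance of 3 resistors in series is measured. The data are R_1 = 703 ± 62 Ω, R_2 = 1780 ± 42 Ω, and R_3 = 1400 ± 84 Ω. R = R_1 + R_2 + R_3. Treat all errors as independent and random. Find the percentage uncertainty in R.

2.90%

For a sum/difference, combine absolute errors in quadrature:
  (δR_1)² = 3840;  (δR_2)² = 1760;  (δR_3)² = 7060
δR = √(12700) = 113 Ω
R = 3880 Ω, so δR/R = 113/3880 = 0.0290.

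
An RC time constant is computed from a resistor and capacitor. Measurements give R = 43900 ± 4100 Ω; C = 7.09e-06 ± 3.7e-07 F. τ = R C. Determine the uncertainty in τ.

Since τ is a product/quotient, work with relative uncertainties:
  (1·δR/R)² = (1×0.0934)² = 0.00872;  (1·δC/C)² = (1×0.0522)² = 0.00272
δτ/τ = √(0.0114) = 0.107
τ = 0.311 s, so δτ = 0.107 × 0.311 = 0.0333 s.

0.0333 s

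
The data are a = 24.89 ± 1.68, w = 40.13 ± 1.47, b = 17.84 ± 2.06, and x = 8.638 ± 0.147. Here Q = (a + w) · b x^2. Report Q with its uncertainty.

86550 ± 10800

Let u = a + w = 65.02. δu = √(δa² + δw²) = √(2.82 + 2.16) = 2.23, so δu/u = 0.0343.
Q is then a monomial in u, b, x:
δQ/Q = √((δu/u)² + (1·δb/b)² + (2·δx/x)²) = √(0.00118 + 0.0133 + 0.00116) = 0.125
Q = 86550, so δQ = 0.125 × 86550 = 10800.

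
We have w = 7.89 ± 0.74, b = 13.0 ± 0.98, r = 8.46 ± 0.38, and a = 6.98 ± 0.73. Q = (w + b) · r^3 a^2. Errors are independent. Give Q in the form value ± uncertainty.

Let u = w + b = 20.9. δu = √(δw² + δb²) = √(0.548 + 0.960) = 1.23, so δu/u = 0.0588.
Q is then a monomial in u, r, a:
δQ/Q = √((δu/u)² + (3·δr/r)² + (2·δa/a)²) = √(0.00346 + 0.0182 + 0.0438) = 0.256
Q = 6.16e+05, so δQ = 0.256 × 6.16e+05 = 1.58e+05.

(6.16 ± 1.58) × 10^5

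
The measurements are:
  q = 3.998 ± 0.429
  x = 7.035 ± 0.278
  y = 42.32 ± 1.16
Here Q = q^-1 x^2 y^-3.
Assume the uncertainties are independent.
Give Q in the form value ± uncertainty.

(1.633 ± 0.256) × 10^-4

Relative error in a monomial: (δQ/Q)² = Σ (nᵢ · δxᵢ/xᵢ)².
  (-1·δq/q)² = (-1×0.107)² = 0.0115;  (2·δx/x)² = (2×0.0395)² = 0.00625;  (-3·δy/y)² = (-3×0.0274)² = 0.00676
δQ/Q = √(0.0245) = 0.157
Q = 0.0001633, so δQ = 0.157 × 0.0001633 = 2.56e-05.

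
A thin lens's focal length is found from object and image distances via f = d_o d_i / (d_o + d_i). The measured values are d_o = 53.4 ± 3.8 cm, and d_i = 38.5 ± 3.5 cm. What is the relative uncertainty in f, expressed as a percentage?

∂f/∂d_o = (d_i/(d_o+d_i))² = 0.176;  ∂f/∂d_i = (d_o/(d_o+d_i))² = 0.338
δf = √((∂f/∂d_o · δd_o)² + (∂f/∂d_i · δd_i)²) = √(0.445 + 1.40) = 1.36 cm
f = 22.4 cm, so δf/f = 1.36/22.4 = 0.0607.

6.07%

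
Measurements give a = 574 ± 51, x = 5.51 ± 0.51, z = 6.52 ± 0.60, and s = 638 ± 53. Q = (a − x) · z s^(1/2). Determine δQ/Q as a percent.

Let u = a − x = 568. δu = √(δa² + δx²) = √(2600 + 0.260) = 51.0, so δu/u = 0.0897.
Q is then a monomial in u, z, s:
δQ/Q = √((δu/u)² + (1·δz/z)² + (½·δs/s)²) = √(0.00805 + 0.00847 + 0.00173) = 0.135

13.5%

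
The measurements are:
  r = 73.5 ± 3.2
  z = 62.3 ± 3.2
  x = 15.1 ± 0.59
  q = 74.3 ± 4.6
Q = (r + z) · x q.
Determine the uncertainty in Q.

12300

Let u = r + z = 136. δu = √(δr² + δz²) = √(10.2 + 10.2) = 4.53, so δu/u = 0.0333.
Q is then a monomial in u, x, q:
δQ/Q = √((δu/u)² + (1·δx/x)² + (1·δq/q)²) = √(0.00111 + 0.00153 + 0.00383) = 0.0804
Q = 1.52e+05, so δQ = 0.0804 × 1.52e+05 = 12300.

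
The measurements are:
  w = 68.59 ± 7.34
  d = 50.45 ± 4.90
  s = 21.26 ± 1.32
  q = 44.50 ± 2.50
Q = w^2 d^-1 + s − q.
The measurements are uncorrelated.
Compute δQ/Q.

Let p = w^2·d^-1 = 93.25. δp/p = √((2·δw/w)² + (-1·δd/d)²) = √(0.0458 + 0.00943) = 0.235, so δp = 21.9.
Q = p + s − q: δQ = √(δp² + δs² + δq²) = √(480 + 1.74 + 6.25) = 22.1
Q = 70.01, so δQ/Q = 22.1/70.01 = 0.316.

0.316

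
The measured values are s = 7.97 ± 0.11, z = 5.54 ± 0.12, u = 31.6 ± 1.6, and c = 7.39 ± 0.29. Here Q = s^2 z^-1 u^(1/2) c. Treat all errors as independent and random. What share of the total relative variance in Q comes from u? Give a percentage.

(δQ/Q)² = (2·δs/s)² + (-1·δz/z)² + (½·δu/u)² + (1·δc/c)²
  s term: (2×0.0138)² = 0.000762
  z term: (-1×0.0217)² = 0.000469
  u term: (0.5×0.0506)² = 0.000641
  c term: (1×0.0392)² = 0.00154
Total = 0.00341. Share from u = 0.000641/0.00341 = 0.188.

18.8%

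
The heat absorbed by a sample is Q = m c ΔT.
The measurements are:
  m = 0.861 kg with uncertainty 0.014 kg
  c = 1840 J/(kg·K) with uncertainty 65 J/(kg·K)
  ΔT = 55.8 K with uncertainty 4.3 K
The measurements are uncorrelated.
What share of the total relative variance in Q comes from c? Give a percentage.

(δQ/Q)² = (1·δm/m)² + (1·δc/c)² + (1·δΔT/ΔT)²
  m term: (1×0.0163)² = 0.000264
  c term: (1×0.0353)² = 0.00125
  ΔT term: (1×0.0771)² = 0.00594
Total = 0.00745. Share from c = 0.00125/0.00745 = 0.167.

16.7%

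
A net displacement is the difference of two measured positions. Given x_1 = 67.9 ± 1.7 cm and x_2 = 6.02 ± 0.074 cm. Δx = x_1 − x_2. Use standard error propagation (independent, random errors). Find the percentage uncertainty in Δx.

2.75%

Absolute uncertainties add in quadrature for a linear combination:
  (δx_1)² = 2.89;  (δx_2)² = 0.00548
δΔx = √(2.90) = 1.70 cm
Δx = 61.9 cm, so δΔx/Δx = 1.70/61.9 = 0.0275.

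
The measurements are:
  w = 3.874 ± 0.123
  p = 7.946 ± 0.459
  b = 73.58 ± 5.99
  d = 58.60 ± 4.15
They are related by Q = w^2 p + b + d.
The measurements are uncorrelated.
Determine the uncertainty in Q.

12.6

Let h = w^2·p = 119.3. δh/h = √((2·δw/w)² + (1·δp/p)²) = √(0.00403 + 0.00334) = 0.0858, so δh = 10.2.
Q = h + b + d: δQ = √(δh² + δb² + δd²) = √(105 + 35.9 + 17.2) = 12.6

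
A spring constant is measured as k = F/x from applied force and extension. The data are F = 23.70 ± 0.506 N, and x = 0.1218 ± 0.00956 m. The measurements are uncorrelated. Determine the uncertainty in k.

For a monomial k ∝ F, x^-1, fractional errors add in quadrature:
  (1·δF/F)² = (1×0.0214)² = 0.000456;  (-1·δx/x)² = (-1×0.0785)² = 0.00616
δk/k = √(0.00662) = 0.0813
k = 194.6 N/m, so δk = 0.0813 × 194.6 = 15.8 N/m.

15.8 N/m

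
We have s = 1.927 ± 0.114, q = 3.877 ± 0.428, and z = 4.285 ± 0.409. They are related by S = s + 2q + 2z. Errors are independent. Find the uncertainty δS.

S is a linear combination, so absolute uncertainties add in quadrature:
  (δs)² = 0.0130;  (2·δq)² = 0.733;  (2·δz)² = 0.669
δS = √(1.41) = 1.19

1.19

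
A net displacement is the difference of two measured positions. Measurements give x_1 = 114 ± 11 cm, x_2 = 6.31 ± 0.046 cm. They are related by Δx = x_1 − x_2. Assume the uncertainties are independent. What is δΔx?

For a sum/difference, combine absolute errors in quadrature:
  (δx_1)² = 121;  (δx_2)² = 0.00212
δΔx = √(121) = 11.0 cm

11.0 cm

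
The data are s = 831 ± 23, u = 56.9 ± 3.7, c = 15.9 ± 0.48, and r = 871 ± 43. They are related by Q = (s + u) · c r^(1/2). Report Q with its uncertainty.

(4.17 ± 0.196) × 10^5

Let w = s + u = 888. δw = √(δs² + δu²) = √(529 + 13.7) = 23.3, so δw/w = 0.0262.
Q is then a monomial in w, c, r:
δQ/Q = √((δw/w)² + (1·δc/c)² + (½·δr/r)²) = √(0.000688 + 0.000911 + 0.000609) = 0.0470
Q = 4.17e+05, so δQ = 0.0470 × 4.17e+05 = 19600.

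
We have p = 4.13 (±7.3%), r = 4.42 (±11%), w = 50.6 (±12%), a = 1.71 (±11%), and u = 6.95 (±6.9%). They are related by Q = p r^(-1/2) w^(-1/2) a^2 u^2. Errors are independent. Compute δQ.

Relative error in a monomial: (δQ/Q)² = Σ (nᵢ · δxᵢ/xᵢ)².
  (1·δp/p)² = (1×0.0730)² = 0.00533;  (−½·δr/r)² = (-0.5×0.110)² = 0.00302;  (−½·δw/w)² = (-0.5×0.120)² = 0.00360;  (2·δa/a)² = (2×0.110)² = 0.0484;  (2·δu/u)² = (2×0.0690)² = 0.0190
δQ/Q = √(0.0794) = 0.282
Q = 39.0, so δQ = 0.282 × 39.0 = 11.0.

11.0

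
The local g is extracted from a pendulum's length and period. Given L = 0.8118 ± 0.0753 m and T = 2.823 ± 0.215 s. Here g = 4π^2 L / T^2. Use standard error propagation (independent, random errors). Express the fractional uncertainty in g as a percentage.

For a monomial g ∝ L, T^-2, fractional errors add in quadrature:
  (1·δL/L)² = (1×0.0928)² = 0.00860;  (-2·δT/T)² = (-2×0.0762)² = 0.0232
δg/g = √(0.0318) = 0.178

17.8%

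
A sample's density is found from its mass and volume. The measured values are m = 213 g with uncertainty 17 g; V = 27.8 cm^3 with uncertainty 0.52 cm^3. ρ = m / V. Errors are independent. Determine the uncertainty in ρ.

0.628 g/cm^3

Products/powers → add relative errors in quadrature, weighted by exponent:
  (1·δm/m)² = (1×0.0798)² = 0.00637;  (-1·δV/V)² = (-1×0.0187)² = 0.000350
δρ/ρ = √(0.00672) = 0.0820
ρ = 7.66 g/cm^3, so δρ = 0.0820 × 7.66 = 0.628 g/cm^3.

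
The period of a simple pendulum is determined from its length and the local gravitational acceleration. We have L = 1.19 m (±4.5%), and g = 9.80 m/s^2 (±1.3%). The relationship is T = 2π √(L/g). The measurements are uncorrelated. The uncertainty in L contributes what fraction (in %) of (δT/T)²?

(δT/T)² = (½·δL/L)² + (−½·δg/g)²
  L term: (0.5×0.0450)² = 0.000506
  g term: (-0.5×0.0130)² = 4.23e-05
Total = 0.000548. Share from L = 0.000506/0.000548 = 0.923.

92.3%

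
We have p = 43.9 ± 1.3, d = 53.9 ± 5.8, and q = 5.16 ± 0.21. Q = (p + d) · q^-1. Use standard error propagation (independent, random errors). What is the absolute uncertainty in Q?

1.39

Let u = p + d = 97.8. δu = √(δp² + δd²) = √(1.69 + 33.6) = 5.94, so δu/u = 0.0608.
Q is then a monomial in u, q:
δQ/Q = √((δu/u)² + (-1·δq/q)²) = √(0.00369 + 0.00166) = 0.0731
Q = 19.0, so δQ = 0.0731 × 19.0 = 1.39.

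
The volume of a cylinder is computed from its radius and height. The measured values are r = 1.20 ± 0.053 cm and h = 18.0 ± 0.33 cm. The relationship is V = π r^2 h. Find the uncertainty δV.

V is a product of powers, so relative uncertainties combine in quadrature:
  (2·δr/r)² = (2×0.0442)² = 0.00780;  (1·δh/h)² = (1×0.0183)² = 0.000336
δV/V = √(0.00814) = 0.0902
V = 81.4 cm^3, so δV = 0.0902 × 81.4 = 7.35 cm^3.

7.35 cm^3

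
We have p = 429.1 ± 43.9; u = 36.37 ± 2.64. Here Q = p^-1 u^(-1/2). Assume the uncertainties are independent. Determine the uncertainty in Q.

For a monomial Q ∝ p^-1, u^(-1/2), fractional errors add in quadrature:
  (-1·δp/p)² = (-1×0.102)² = 0.0105;  (−½·δu/u)² = (-0.5×0.0726)² = 0.00132
δQ/Q = √(0.0118) = 0.109
Q = 0.0003864, so δQ = 0.109 × 0.0003864 = 4.19e-05.

4.19e-05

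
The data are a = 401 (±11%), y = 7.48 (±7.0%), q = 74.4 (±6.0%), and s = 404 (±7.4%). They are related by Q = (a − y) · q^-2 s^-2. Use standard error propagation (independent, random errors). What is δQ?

Let u = a − y = 394. δu = √(δa² + δy²) = √(1950 + 0.274) = 44.1, so δu/u = 0.112.
Q is then a monomial in u, q, s:
δQ/Q = √((δu/u)² + (-2·δq/q)² + (-2·δs/s)²) = √(0.0126 + 0.0144 + 0.0219) = 0.221
Q = 4.36e-07, so δQ = 0.221 × 4.36e-07 = 9.63e-08.

9.63e-08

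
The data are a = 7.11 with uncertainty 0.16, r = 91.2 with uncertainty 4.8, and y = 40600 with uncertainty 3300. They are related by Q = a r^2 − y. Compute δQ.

Let p = a·r^2 = 59100. δp/p = √((1·δa/a)² + (2·δr/r)²) = √(0.000506 + 0.0111) = 0.108, so δp = 6370.
Q = p − y: δQ = √(δp² + δy²) = √(4.05e+07 + 1.09e+07) = 7170

7170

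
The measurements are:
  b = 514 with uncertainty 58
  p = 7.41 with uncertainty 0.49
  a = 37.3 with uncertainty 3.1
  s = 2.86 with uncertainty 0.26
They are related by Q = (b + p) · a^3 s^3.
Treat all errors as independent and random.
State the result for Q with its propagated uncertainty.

Let u = b + p = 521. δu = √(δb² + δp²) = √(3360 + 0.240) = 58.0, so δu/u = 0.111.
Q is then a monomial in u, a, s:
δQ/Q = √((δu/u)² + (3·δa/a)² + (3·δs/s)²) = √(0.0124 + 0.0622 + 0.0744) = 0.386
Q = 6.33e+08, so δQ = 0.386 × 6.33e+08 = 2.44e+08.

(6.33 ± 2.44) × 10^8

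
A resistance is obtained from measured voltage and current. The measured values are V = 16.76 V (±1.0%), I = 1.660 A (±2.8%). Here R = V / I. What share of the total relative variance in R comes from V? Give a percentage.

(δR/R)² = (1·δV/V)² + (-1·δI/I)²
  V term: (1×0.0100)² = 0.000100
  I term: (-1×0.0280)² = 0.000784
Total = 0.000884. Share from V = 0.000100/0.000884 = 0.113.

11.3%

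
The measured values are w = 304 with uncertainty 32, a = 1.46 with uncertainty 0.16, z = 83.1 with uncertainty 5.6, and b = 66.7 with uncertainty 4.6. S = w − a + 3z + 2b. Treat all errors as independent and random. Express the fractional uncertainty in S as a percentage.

Each term contributes (cᵢ δxᵢ)² to (δS)²:
  (δw)² = 1020;  (δa)² = 0.0256;  (3·δz)² = 282;  (2·δb)² = 84.6
δS = √(1390) = 37.3
S = 685, so δS/S = 37.3/685 = 0.0544.

5.44%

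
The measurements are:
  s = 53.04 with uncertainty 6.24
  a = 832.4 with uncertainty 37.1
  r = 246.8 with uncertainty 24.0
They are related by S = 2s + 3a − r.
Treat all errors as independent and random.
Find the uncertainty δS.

115

For a sum/difference, combine absolute errors in quadrature:
  (2·δs)² = 156;  (3·δa)² = 12400;  (δr)² = 576
δS = √(13100) = 115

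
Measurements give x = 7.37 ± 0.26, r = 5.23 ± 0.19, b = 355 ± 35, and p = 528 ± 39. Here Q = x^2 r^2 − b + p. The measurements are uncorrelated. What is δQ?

159

Let w = x^2·r^2 = 1490. δw/w = √((2·δx/x)² + (2·δr/r)²) = √(0.00498 + 0.00528) = 0.101, so δw = 150.
Q = w − b + p: δQ = √(δw² + δb² + δp²) = √(22600 + 1220 + 1520) = 159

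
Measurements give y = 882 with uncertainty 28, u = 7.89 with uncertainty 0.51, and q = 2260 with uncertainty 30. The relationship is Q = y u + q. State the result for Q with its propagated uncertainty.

Let p = y·u = 6960. δp/p = √((1·δy/y)² + (1·δu/u)²) = √(0.00101 + 0.00418) = 0.0720, so δp = 501.
Q = p + q: δQ = √(δp² + δq²) = √(2.51e+05 + 900) = 502
Q = 9220.

9220 ± 502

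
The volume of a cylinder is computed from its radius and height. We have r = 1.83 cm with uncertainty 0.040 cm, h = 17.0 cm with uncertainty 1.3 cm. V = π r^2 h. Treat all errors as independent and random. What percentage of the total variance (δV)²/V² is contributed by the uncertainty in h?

(δV/V)² = (2·δr/r)² + (1·δh/h)²
  r term: (2×0.0219)² = 0.00191
  h term: (1×0.0765)² = 0.00585
Total = 0.00776. Share from h = 0.00585/0.00776 = 0.754.

75.4%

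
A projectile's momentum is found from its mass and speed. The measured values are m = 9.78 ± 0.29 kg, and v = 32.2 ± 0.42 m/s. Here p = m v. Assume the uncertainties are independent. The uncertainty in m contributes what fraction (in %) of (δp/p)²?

(δp/p)² = (1·δm/m)² + (1·δv/v)²
  m term: (1×0.0297)² = 0.000879
  v term: (1×0.0130)² = 0.000170
Total = 0.00105. Share from m = 0.000879/0.00105 = 0.838.

83.8%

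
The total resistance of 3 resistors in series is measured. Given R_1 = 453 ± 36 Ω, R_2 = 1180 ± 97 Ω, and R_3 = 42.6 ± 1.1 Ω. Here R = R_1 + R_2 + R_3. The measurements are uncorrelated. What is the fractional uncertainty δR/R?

0.0618

Sums and differences: (δR)² = Σ (cᵢ δxᵢ)².
  (δR_1)² = 1300;  (δR_2)² = 9410;  (δR_3)² = 1.21
δR = √(10700) = 103 Ω
R = 1680 Ω, so δR/R = 103/1680 = 0.0618.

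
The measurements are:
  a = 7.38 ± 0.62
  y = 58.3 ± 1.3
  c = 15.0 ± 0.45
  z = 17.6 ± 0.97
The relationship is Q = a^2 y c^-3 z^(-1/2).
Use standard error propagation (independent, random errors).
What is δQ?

0.0435

Since Q is a product/quotient, work with relative uncertainties:
  (2·δa/a)² = (2×0.0840)² = 0.0282;  (1·δy/y)² = (1×0.0223)² = 0.000497;  (-3·δc/c)² = (-3×0.0300)² = 0.00810;  (−½·δz/z)² = (-0.5×0.0551)² = 0.000759
δQ/Q = √(0.0376) = 0.194
Q = 0.224, so δQ = 0.194 × 0.224 = 0.0435.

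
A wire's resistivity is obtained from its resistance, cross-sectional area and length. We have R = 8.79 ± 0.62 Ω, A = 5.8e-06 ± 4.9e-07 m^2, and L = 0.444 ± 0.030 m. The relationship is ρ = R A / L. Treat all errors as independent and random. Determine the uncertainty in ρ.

Products/powers → add relative errors in quadrature, weighted by exponent:
  (1·δR/R)² = (1×0.0705)² = 0.00498;  (1·δA/A)² = (1×0.0845)² = 0.00714;  (-1·δL/L)² = (-1×0.0676)² = 0.00457
δρ/ρ = √(0.0167) = 0.129
ρ = 0.000115 Ω·m, so δρ = 0.129 × 0.000115 = 1.48e-05 Ω·m.

1.48e-05 Ω·m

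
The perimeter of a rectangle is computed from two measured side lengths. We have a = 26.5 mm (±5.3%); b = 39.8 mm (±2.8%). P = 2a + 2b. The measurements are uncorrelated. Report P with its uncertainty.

For a sum/difference, combine absolute errors in quadrature:
  (2·δa)² = 7.89;  (2·δb)² = 4.97
δP = √(12.9) = 3.59 mm
P = 133 mm.

133 ± 3.59 mm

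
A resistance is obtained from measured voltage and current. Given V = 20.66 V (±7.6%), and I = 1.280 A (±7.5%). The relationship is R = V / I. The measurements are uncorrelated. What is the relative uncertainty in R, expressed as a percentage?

Products/powers → add relative errors in quadrature, weighted by exponent:
  (1·δV/V)² = (1×0.0760)² = 0.00578;  (-1·δI/I)² = (-1×0.0750)² = 0.00562
δR/R = √(0.0114) = 0.107

10.7%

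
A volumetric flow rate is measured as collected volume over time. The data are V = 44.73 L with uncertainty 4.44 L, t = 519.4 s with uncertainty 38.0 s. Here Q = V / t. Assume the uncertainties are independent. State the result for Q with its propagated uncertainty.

0.08612 ± 0.0106 L/s

For a monomial Q ∝ V, t^-1, fractional errors add in quadrature:
  (1·δV/V)² = (1×0.0993)² = 0.00985;  (-1·δt/t)² = (-1×0.0732)² = 0.00535
δQ/Q = √(0.0152) = 0.123
Q = 0.08612 L/s, so δQ = 0.123 × 0.08612 = 0.0106 L/s.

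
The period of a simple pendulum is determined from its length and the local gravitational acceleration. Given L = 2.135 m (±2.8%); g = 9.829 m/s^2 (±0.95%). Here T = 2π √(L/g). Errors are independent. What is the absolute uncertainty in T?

Products/powers → add relative errors in quadrature, weighted by exponent:
  (½·δL/L)² = (0.5×0.0280)² = 0.000196;  (−½·δg/g)² = (-0.5×0.00950)² = 2.26e-05
δT/T = √(0.000219) = 0.0148
T = 2.928 s, so δT = 0.0148 × 2.928 = 0.0433 s.

0.0433 s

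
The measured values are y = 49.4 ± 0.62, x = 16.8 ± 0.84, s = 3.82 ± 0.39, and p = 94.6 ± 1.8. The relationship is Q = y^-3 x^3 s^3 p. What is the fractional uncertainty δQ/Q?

Since Q is a product/quotient, work with relative uncertainties:
  (-3·δy/y)² = (-3×0.0126)² = 0.00142;  (3·δx/x)² = (3×0.0500)² = 0.0225;  (3·δs/s)² = (3×0.102)² = 0.0938;  (1·δp/p)² = (1×0.0190)² = 0.000362
δQ/Q = √(0.118) = 0.344

0.344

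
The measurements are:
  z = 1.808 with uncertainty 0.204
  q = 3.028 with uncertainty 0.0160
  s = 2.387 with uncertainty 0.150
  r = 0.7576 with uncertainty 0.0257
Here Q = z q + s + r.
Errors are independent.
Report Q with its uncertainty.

Let p = z·q = 5.475. δp/p = √((1·δz/z)² + (1·δq/q)²) = √(0.0127 + 2.79e-05) = 0.113, so δp = 0.618.
Q = p + s + r: δQ = √(δp² + δs² + δr²) = √(0.382 + 0.0225 + 0.000660) = 0.637
Q = 8.619.

8.619 ± 0.637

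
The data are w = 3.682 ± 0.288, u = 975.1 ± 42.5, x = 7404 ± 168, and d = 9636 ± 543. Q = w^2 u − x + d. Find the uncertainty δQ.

Let p = w^2·u = 13220. δp/p = √((2·δw/w)² + (1·δu/u)²) = √(0.0245 + 0.00190) = 0.162, so δp = 2150.
Q = p − x + d: δQ = √(δp² + δx² + δd²) = √(4.61e+06 + 28200 + 2.95e+05) = 2220

2220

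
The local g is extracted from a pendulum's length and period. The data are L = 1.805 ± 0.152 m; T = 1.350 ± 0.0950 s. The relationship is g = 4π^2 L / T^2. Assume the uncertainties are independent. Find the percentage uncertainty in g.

Each factor contributes (exponent × relative error)² to (δg/g)²:
  (1·δL/L)² = (1×0.0842)² = 0.00709;  (-2·δT/T)² = (-2×0.0704)² = 0.0198
δg/g = √(0.0269) = 0.164

16.4%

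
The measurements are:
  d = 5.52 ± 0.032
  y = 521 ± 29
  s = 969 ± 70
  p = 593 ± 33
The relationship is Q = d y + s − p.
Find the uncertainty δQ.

Let w = d·y = 2880. δw/w = √((1·δd/d)² + (1·δy/y)²) = √(3.36e-05 + 0.00310) = 0.0560, so δw = 161.
Q = w + s − p: δQ = √(δw² + δs² + δp²) = √(25900 + 4900 + 1090) = 179

179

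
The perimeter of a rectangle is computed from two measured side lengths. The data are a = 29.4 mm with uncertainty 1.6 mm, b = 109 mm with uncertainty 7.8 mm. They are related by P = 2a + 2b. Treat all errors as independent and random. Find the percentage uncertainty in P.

5.75%

Sums and differences: (δP)² = Σ (cᵢ δxᵢ)².
  (2·δa)² = 10.2;  (2·δb)² = 243
δP = √(254) = 15.9 mm
P = 277 mm, so δP/P = 15.9/277 = 0.0575.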